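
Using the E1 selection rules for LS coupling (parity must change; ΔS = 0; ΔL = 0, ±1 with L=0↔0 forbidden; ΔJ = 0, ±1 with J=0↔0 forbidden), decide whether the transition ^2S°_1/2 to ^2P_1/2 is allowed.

allowed

Reading off the term symbols: S 1/2→1/2, L 0→1, J 1/2→1/2, parity odd→even.
Parity must change: odd → even — passes.
ΔS = 0: S: 1/2 → 1/2 — passes.
ΔL = 0, ±1 (not L=0↔0): L: 0 → 1, ΔL = +1 — passes.
ΔJ = 0, ±1 (not J=0↔0): J: 1/2 → 1/2, ΔJ = +0 — passes.
All four E1 rules are satisfied.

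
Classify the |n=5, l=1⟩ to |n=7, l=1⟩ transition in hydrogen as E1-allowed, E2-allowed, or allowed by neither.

Δl = 1 − 1 = +0; l_i + l_f = 2.
E1 (Δl = ±1): not satisfied.
E2 (Δl = 0,±2, l_i+l_f ≥ 2): satisfied.

E2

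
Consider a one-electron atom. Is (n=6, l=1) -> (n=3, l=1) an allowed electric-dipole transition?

Δl = 1 − 1 = +0; the E1 rule Δl = ±1 is violated.
The transition is electric-dipole forbidden.

forbidden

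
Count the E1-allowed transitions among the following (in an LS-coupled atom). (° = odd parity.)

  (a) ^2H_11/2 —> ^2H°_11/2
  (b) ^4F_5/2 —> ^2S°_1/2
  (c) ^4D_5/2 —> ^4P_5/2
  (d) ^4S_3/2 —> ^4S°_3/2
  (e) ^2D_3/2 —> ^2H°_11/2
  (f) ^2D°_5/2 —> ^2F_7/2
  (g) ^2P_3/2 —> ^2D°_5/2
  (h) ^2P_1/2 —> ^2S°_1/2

(a) allowed
(b) forbidden (ΔS, ΔL, ΔJ fail)
(c) forbidden (parity fails)
(d) forbidden (ΔL fails)
(e) forbidden (ΔL, ΔJ fail)
(f) allowed
(g) allowed
(h) allowed
Total allowed: 4 of 8.

4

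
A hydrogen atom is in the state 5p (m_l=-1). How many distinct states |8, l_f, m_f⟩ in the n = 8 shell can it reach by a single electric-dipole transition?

E1 requires Δl = ±1, so l_f ∈ {0, 2}; with 0 ≤ l_f ≤ n_f−1 = 7, the allowed l_f values are {0, 2}.
For l_f = 0: m_f ∈ {m_i−1, m_i, m_i+1} ∩ [−0, 0] = {0} → 1 state.
For l_f = 2: m_f ∈ {m_i−1, m_i, m_i+1} ∩ [−2, 2] = {-2, -1, 0} → 3 states.
Total: 4.

4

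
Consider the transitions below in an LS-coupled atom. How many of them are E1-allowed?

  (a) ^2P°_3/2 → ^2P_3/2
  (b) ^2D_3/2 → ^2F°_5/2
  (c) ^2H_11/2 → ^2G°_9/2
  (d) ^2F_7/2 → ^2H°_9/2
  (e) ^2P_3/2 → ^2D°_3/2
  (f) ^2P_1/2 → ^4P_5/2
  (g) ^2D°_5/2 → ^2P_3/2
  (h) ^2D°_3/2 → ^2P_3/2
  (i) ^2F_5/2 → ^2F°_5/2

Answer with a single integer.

7

(a) allowed
(b) allowed
(c) allowed
(d) forbidden (ΔL fails)
(e) allowed
(f) forbidden (parity, ΔS, ΔJ fail)
(g) allowed
(h) allowed
(i) allowed
Total allowed: 7 of 9.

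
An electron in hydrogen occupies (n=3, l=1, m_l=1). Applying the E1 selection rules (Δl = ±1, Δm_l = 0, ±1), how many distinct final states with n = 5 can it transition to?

4

E1 requires Δl = ±1, so l_f ∈ {0, 2}; with 0 ≤ l_f ≤ n_f−1 = 4, the allowed l_f values are {0, 2}.
For l_f = 0: m_f ∈ {m_i−1, m_i, m_i+1} ∩ [−0, 0] = {0} → 1 state.
For l_f = 2: m_f ∈ {m_i−1, m_i, m_i+1} ∩ [−2, 2] = {0, 1, 2} → 3 states.
Total: 4.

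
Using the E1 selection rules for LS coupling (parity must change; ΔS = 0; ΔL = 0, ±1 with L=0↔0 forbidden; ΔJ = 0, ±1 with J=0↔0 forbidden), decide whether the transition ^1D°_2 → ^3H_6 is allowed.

Parity must change: odd → even — ok.
ΔS = 0: S: 0 → 1 — fails.
ΔL = 0, ±1 (not L=0↔0): L: 2 → 5, ΔL = +3 — fails.
ΔJ = 0, ±1 (not J=0↔0): J: 2 → 6, ΔJ = +4 — fails.
Rule(s) violated: ΔS, ΔL, ΔJ.

forbidden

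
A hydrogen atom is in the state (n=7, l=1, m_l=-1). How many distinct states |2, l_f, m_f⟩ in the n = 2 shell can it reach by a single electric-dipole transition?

E1 requires Δl = ±1, so l_f ∈ {0, 2}; with 0 ≤ l_f ≤ n_f−1 = 1, the allowed l_f values are {0}.
For l_f = 0: m_f ∈ {m_i−1, m_i, m_i+1} ∩ [−0, 0] = {0} → 1 state.
Total: 1.

1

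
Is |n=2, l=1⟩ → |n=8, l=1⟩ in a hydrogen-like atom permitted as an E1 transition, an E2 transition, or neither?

E2

Δl = 1 − 1 = +0; l_i + l_f = 2.
E1 (Δl = ±1): not satisfied.
E2 (Δl = 0,±2, l_i+l_f ≥ 2): satisfied.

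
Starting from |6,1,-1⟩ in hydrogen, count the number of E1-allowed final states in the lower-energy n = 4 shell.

E1 requires Δl = ±1, so l_f ∈ {0, 2}; with 0 ≤ l_f ≤ n_f−1 = 3, the allowed l_f values are {0, 2}.
For l_f = 0: m_f ∈ {m_i−1, m_i, m_i+1} ∩ [−0, 0] = {0} → 1 state.
For l_f = 2: m_f ∈ {m_i−1, m_i, m_i+1} ∩ [−2, 2] = {-2, -1, 0} → 3 states.
Total: 4.

4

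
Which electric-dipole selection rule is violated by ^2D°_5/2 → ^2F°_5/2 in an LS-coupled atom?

parity

Initial level: S=1/2, L=2, J=5/2, parity odd. Final level: S=1/2, L=3, J=5/2, parity odd.
Parity must change: odd → odd — fails.
ΔS = 0: S: 1/2 → 1/2 — ok.
ΔL = 0, ±1 (not L=0↔0): L: 2 → 3, ΔL = +1 — ok.
ΔJ = 0, ±1 (not J=0↔0): J: 5/2 → 5/2, ΔJ = +0 — ok.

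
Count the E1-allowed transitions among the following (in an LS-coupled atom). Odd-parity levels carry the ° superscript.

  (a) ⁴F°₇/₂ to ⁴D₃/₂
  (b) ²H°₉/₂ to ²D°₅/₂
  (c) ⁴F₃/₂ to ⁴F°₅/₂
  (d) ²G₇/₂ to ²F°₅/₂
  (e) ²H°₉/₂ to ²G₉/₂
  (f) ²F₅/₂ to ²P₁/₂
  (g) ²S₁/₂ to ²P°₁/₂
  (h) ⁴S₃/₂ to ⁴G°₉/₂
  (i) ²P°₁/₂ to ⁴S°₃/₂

(a) forbidden (ΔJ fails)
(b) forbidden (parity, ΔL, ΔJ fail)
(c) allowed
(d) allowed
(e) allowed
(f) forbidden (parity, ΔL, ΔJ fail)
(g) allowed
(h) forbidden (ΔL, ΔJ fail)
(i) forbidden (parity, ΔS fail)
Total allowed: 4 of 9.

4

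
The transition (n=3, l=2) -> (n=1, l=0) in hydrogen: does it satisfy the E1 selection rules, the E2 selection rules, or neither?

Δl = 0 − 2 = -2; l_i + l_f = 2.
E1 (Δl = ±1): not satisfied.
E2 (Δl = 0,±2, l_i+l_f ≥ 2): satisfied.

E2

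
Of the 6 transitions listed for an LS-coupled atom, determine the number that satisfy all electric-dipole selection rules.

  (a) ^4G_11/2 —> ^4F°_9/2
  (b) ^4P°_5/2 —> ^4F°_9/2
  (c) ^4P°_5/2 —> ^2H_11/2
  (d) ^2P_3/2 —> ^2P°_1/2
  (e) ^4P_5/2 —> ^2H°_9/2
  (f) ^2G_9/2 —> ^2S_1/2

(a) allowed
(b) forbidden (parity, ΔL, ΔJ fail)
(c) forbidden (ΔS, ΔL, ΔJ fail)
(d) allowed
(e) forbidden (ΔS, ΔL, ΔJ fail)
(f) forbidden (parity, ΔL, ΔJ fail)
Total allowed: 2 of 6.

2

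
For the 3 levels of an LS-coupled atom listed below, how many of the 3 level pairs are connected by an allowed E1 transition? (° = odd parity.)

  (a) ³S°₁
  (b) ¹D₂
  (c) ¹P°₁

(a)–(b): forbidden (ΔS, ΔL).
(a)–(c): forbidden (parity, ΔS).
(b)–(c): allowed.
Allowed pairs: 1 of 3.

1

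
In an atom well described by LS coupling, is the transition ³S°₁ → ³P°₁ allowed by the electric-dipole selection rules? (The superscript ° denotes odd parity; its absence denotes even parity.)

forbidden

Reading off the term symbols: S 1→1, L 0→1, J 1→1, parity odd→odd.
ΔJ = 0, ±1 (not J=0↔0): J: 1 → 1, ΔJ = +0 — ✓.
Parity must change: odd → odd — ✗.
ΔS = 0: S: 1 → 1 — ✓.
ΔL = 0, ±1 (not L=0↔0): L: 0 → 1, ΔL = +1 — ✓.
Rule(s) violated: parity.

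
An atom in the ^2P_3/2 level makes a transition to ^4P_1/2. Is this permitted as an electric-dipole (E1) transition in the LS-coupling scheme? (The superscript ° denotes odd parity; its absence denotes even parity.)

forbidden

Reading off the term symbols: S 1/2→3/2, L 1→1, J 3/2→1/2, parity even→even.
Parity must change: even → even — violated.
ΔS = 0: S: 1/2 → 3/2 — violated.
ΔL = 0, ±1 (not L=0↔0): L: 1 → 1, ΔL = +0 — satisfied.
ΔJ = 0, ±1 (not J=0↔0): J: 3/2 → 1/2, ΔJ = -1 — satisfied.
Rule(s) violated: parity, ΔS.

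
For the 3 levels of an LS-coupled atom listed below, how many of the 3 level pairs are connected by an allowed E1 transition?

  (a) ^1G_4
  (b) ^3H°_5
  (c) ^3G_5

(a)–(b): forbidden (ΔS).
(a)–(c): forbidden (parity, ΔS).
(b)–(c): allowed.
Allowed pairs: 1 of 3.

1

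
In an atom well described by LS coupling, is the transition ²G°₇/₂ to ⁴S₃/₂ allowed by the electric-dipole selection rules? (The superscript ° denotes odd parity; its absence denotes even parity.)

Reading off the term symbols: S 1/2→3/2, L 4→0, J 7/2→3/2, parity odd→even.
Parity must change: odd → even — ok.
ΔJ = 0, ±1 (not J=0↔0): J: 7/2 → 3/2, ΔJ = -2 — fails.
ΔS = 0: S: 1/2 → 3/2 — fails.
ΔL = 0, ±1 (not L=0↔0): L: 4 → 0, ΔL = -4 — fails.
Rule(s) violated: ΔS, ΔL, ΔJ.

forbidden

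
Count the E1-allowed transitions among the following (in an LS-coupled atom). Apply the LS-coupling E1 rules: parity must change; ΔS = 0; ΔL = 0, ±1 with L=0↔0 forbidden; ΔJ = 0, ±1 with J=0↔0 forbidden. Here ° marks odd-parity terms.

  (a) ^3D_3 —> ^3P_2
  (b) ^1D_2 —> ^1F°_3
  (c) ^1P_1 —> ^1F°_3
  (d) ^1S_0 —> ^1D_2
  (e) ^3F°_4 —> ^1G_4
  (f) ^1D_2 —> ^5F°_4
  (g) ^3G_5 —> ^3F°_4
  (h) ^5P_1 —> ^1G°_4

(a) forbidden (parity fails)
(b) allowed
(c) forbidden (ΔL, ΔJ fail)
(d) forbidden (parity, ΔL, ΔJ fail)
(e) forbidden (ΔS fails)
(f) forbidden (ΔS, ΔJ fail)
(g) allowed
(h) forbidden (ΔS, ΔL, ΔJ fail)
Total allowed: 2 of 8.

2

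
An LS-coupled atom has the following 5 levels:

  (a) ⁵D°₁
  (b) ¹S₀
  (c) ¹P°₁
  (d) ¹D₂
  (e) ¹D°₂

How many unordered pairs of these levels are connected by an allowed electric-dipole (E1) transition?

(a)–(b): forbidden (ΔS, ΔL).
(a)–(c): forbidden (parity, ΔS).
(a)–(d): forbidden (ΔS).
(a)–(e): forbidden (parity, ΔS).
(b)–(c): allowed.
(b)–(d): forbidden (parity, ΔL, ΔJ).
(b)–(e): forbidden (ΔL, ΔJ).
(c)–(d): allowed.
(c)–(e): forbidden (parity).
(d)–(e): allowed.
Allowed pairs: 3 of 10.

3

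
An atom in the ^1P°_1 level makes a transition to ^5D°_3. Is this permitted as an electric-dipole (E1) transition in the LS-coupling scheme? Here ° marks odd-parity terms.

forbidden

Parity must change: odd → odd — ✗.
ΔS = 0: S: 0 → 2 — ✗.
ΔL = 0, ±1 (not L=0↔0): L: 1 → 2, ΔL = +1 — ✓.
ΔJ = 0, ±1 (not J=0↔0): J: 1 → 3, ΔJ = +2 — ✗.
Rule(s) violated: parity, ΔS, ΔJ.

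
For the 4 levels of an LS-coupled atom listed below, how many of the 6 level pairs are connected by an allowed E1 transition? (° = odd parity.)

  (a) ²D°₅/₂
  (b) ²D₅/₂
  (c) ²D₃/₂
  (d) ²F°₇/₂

3

(a)–(b): allowed.
(a)–(c): allowed.
(a)–(d): forbidden (parity).
(b)–(c): forbidden (parity).
(b)–(d): allowed.
(c)–(d): forbidden (ΔJ).
Allowed pairs: 3 of 6.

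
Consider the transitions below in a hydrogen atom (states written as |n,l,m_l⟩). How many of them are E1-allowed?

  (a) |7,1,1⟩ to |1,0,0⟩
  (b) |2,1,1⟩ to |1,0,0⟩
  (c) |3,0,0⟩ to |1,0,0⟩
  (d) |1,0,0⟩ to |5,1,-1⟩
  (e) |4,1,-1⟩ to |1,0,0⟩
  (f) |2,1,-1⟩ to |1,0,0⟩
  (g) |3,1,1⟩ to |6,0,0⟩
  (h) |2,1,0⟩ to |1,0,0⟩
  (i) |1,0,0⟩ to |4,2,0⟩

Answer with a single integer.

(a) allowed
(b) allowed
(c) forbidden — Δl = +0 (E1 requires Δl = ±1)
(d) allowed
(e) allowed
(f) allowed
(g) allowed
(h) allowed
(i) forbidden — Δl = +2 (E1 requires Δl = ±1)
Total allowed: 7 of 9.

7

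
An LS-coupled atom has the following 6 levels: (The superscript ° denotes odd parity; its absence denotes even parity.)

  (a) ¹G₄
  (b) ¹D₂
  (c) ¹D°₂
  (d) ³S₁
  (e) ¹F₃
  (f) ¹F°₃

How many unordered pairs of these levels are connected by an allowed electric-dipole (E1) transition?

(a)–(b): forbidden (parity, ΔL, ΔJ).
(a)–(c): forbidden (ΔL, ΔJ).
(a)–(d): forbidden (parity, ΔS, ΔL, ΔJ).
(a)–(e): forbidden (parity).
(a)–(f): allowed.
(b)–(c): allowed.
(b)–(d): forbidden (parity, ΔS, ΔL).
(b)–(e): forbidden (parity).
(b)–(f): allowed.
(c)–(d): forbidden (ΔS, ΔL).
(c)–(e): allowed.
(c)–(f): forbidden (parity).
(d)–(e): forbidden (parity, ΔS, ΔL, ΔJ).
(d)–(f): forbidden (ΔS, ΔL, ΔJ).
(e)–(f): allowed.
Allowed pairs: 5 of 15.

5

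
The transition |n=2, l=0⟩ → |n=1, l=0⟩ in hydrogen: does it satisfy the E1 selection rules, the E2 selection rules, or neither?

neither

Δl = 0 − 0 = +0; l_i + l_f = 0.
E1 (Δl = ±1): not satisfied.
E2 (Δl = 0,±2, l_i+l_f ≥ 2): not satisfied.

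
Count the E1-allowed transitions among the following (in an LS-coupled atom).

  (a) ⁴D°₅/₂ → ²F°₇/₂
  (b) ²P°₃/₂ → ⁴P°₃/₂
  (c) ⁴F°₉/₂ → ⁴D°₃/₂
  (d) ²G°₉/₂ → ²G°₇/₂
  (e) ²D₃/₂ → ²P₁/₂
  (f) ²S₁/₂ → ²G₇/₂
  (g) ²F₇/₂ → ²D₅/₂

0

(a) forbidden (parity, ΔS fail)
(b) forbidden (parity, ΔS fail)
(c) forbidden (parity, ΔJ fail)
(d) forbidden (parity fails)
(e) forbidden (parity fails)
(f) forbidden (parity, ΔL, ΔJ fail)
(g) forbidden (parity fails)
Total allowed: 0 of 7.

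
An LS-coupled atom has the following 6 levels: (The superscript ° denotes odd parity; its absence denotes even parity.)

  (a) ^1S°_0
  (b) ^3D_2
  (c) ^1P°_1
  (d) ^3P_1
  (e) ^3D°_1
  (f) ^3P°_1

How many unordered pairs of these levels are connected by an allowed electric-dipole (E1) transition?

4

(a)–(b): forbidden (ΔS, ΔL, ΔJ).
(a)–(c): forbidden (parity).
(a)–(d): forbidden (ΔS).
(a)–(e): forbidden (parity, ΔS, ΔL).
(a)–(f): forbidden (parity, ΔS).
(b)–(c): forbidden (ΔS).
(b)–(d): forbidden (parity).
(b)–(e): allowed.
(b)–(f): allowed.
(c)–(d): forbidden (ΔS).
(c)–(e): forbidden (parity, ΔS).
(c)–(f): forbidden (parity, ΔS).
(d)–(e): allowed.
(d)–(f): allowed.
(e)–(f): forbidden (parity).
Allowed pairs: 4 of 15.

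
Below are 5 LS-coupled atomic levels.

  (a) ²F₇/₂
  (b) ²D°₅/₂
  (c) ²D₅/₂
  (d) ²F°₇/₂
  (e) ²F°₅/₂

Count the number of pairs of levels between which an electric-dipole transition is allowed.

(a)–(b): allowed.
(a)–(c): forbidden (parity).
(a)–(d): allowed.
(a)–(e): allowed.
(b)–(c): allowed.
(b)–(d): forbidden (parity).
(b)–(e): forbidden (parity).
(c)–(d): allowed.
(c)–(e): allowed.
(d)–(e): forbidden (parity).
Allowed pairs: 6 of 10.

6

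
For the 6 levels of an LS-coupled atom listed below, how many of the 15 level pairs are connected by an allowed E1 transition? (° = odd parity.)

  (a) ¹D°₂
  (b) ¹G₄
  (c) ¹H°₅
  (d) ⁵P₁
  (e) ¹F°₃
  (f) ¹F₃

4

(a)–(b): forbidden (ΔL, ΔJ).
(a)–(c): forbidden (parity, ΔL, ΔJ).
(a)–(d): forbidden (ΔS).
(a)–(e): forbidden (parity).
(a)–(f): allowed.
(b)–(c): allowed.
(b)–(d): forbidden (parity, ΔS, ΔL, ΔJ).
(b)–(e): allowed.
(b)–(f): forbidden (parity).
(c)–(d): forbidden (ΔS, ΔL, ΔJ).
(c)–(e): forbidden (parity, ΔL, ΔJ).
(c)–(f): forbidden (ΔL, ΔJ).
(d)–(e): forbidden (ΔS, ΔL, ΔJ).
(d)–(f): forbidden (parity, ΔS, ΔL, ΔJ).
(e)–(f): allowed.
Allowed pairs: 4 of 15.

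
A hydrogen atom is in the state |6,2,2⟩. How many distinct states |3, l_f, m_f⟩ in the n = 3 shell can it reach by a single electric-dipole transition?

E1 requires Δl = ±1, so l_f ∈ {1, 3}; with 0 ≤ l_f ≤ n_f−1 = 2, the allowed l_f values are {1}.
For l_f = 1: m_f ∈ {m_i−1, m_i, m_i+1} ∩ [−1, 1] = {1} → 1 state.
Total: 1.

1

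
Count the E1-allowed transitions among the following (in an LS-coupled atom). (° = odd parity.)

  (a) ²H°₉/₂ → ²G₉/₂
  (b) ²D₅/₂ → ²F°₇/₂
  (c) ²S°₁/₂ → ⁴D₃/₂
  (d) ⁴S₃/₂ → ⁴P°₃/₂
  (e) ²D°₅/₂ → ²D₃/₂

4

(a) allowed
(b) allowed
(c) forbidden (ΔS, ΔL fail)
(d) allowed
(e) allowed
Total allowed: 4 of 5.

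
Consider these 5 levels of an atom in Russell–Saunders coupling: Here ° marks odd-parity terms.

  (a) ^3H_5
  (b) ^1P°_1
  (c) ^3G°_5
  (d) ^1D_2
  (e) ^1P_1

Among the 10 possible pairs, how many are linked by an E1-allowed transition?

(a)–(b): forbidden (ΔS, ΔL, ΔJ).
(a)–(c): allowed.
(a)–(d): forbidden (parity, ΔS, ΔL, ΔJ).
(a)–(e): forbidden (parity, ΔS, ΔL, ΔJ).
(b)–(c): forbidden (parity, ΔS, ΔL, ΔJ).
(b)–(d): allowed.
(b)–(e): allowed.
(c)–(d): forbidden (ΔS, ΔL, ΔJ).
(c)–(e): forbidden (ΔS, ΔL, ΔJ).
(d)–(e): forbidden (parity).
Allowed pairs: 3 of 10.

3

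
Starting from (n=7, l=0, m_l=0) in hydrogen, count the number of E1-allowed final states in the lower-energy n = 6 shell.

E1 requires Δl = ±1, so l_f ∈ {-1, 1}; with 0 ≤ l_f ≤ n_f−1 = 5, the allowed l_f values are {1}.
For l_f = 1: m_f ∈ {m_i−1, m_i, m_i+1} ∩ [−1, 1] = {-1, 0, 1} → 3 states.
Total: 3.

3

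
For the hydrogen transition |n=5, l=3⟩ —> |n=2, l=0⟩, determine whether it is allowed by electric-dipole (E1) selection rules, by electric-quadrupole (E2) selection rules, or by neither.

Δl = 0 − 3 = -3; l_i + l_f = 3.
E1 (Δl = ±1): not satisfied.
E2 (Δl = 0,±2, l_i+l_f ≥ 2): not satisfied.

neither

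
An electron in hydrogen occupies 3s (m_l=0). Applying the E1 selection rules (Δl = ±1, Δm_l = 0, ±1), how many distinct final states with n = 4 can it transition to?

E1 requires Δl = ±1, so l_f ∈ {-1, 1}; with 0 ≤ l_f ≤ n_f−1 = 3, the allowed l_f values are {1}.
For l_f = 1: m_f ∈ {m_i−1, m_i, m_i+1} ∩ [−1, 1] = {-1, 0, 1} → 3 states.
Total: 3.

3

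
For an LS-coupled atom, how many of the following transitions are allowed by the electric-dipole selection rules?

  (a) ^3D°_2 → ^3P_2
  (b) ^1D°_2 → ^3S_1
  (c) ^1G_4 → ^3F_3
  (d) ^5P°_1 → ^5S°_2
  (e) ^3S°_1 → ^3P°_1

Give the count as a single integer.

1

(a) allowed
(b) forbidden (ΔS, ΔL fail)
(c) forbidden (parity, ΔS fail)
(d) forbidden (parity fails)
(e) forbidden (parity fails)
Total allowed: 1 of 5.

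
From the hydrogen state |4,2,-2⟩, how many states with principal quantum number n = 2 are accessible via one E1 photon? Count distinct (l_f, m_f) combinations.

E1 requires Δl = ±1, so l_f ∈ {1, 3}; with 0 ≤ l_f ≤ n_f−1 = 1, the allowed l_f values are {1}.
For l_f = 1: m_f ∈ {m_i−1, m_i, m_i+1} ∩ [−1, 1] = {-1} → 1 state.
Total: 1.

1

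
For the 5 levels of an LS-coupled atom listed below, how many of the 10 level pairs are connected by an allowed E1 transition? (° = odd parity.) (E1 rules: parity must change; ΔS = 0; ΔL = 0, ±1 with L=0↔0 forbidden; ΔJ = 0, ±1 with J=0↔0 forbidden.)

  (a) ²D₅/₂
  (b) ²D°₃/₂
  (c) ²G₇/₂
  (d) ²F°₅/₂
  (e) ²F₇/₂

4

(a)–(b): allowed.
(a)–(c): forbidden (parity, ΔL).
(a)–(d): allowed.
(a)–(e): forbidden (parity).
(b)–(c): forbidden (ΔL, ΔJ).
(b)–(d): forbidden (parity).
(b)–(e): forbidden (ΔJ).
(c)–(d): allowed.
(c)–(e): forbidden (parity).
(d)–(e): allowed.
Allowed pairs: 4 of 10.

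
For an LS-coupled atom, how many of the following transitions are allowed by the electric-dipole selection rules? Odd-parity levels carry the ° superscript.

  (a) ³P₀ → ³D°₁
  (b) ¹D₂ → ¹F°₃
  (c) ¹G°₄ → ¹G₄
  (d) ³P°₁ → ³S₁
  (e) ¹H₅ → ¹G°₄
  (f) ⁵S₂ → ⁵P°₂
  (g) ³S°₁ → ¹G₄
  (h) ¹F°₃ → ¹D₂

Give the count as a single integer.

(a) allowed
(b) allowed
(c) allowed
(d) allowed
(e) allowed
(f) allowed
(g) forbidden (ΔS, ΔL, ΔJ fail)
(h) allowed
Total allowed: 7 of 8.

7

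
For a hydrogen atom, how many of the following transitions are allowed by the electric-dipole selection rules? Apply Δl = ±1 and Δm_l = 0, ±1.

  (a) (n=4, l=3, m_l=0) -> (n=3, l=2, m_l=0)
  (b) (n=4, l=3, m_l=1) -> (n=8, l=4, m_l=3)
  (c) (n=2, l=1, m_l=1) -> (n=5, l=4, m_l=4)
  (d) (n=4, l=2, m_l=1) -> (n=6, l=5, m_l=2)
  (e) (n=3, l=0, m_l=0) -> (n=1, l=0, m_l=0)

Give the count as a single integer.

1

(a) allowed
(b) forbidden — Δm_l = +2 (E1 requires Δm_l = 0, ±1)
(c) forbidden — Δl = +3 (E1 requires Δl = ±1); Δm_l = +3 (E1 requires Δm_l = 0, ±1)
(d) forbidden — Δl = +3 (E1 requires Δl = ±1)
(e) forbidden — Δl = +0 (E1 requires Δl = ±1)
Total allowed: 1 of 5.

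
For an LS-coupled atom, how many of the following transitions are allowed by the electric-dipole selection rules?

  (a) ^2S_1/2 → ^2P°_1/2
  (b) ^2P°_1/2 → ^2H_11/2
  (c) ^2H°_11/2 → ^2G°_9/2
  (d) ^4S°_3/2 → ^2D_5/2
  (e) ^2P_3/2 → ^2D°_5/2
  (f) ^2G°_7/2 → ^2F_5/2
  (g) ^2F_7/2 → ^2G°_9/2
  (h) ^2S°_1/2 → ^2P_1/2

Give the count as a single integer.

5

(a) allowed
(b) forbidden (ΔL, ΔJ fail)
(c) forbidden (parity fails)
(d) forbidden (ΔS, ΔL fail)
(e) allowed
(f) allowed
(g) allowed
(h) allowed
Total allowed: 5 of 8.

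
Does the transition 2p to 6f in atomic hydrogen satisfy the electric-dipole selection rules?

Δl = 3 − 1 = +2; the E1 rule Δl = ±1 is ✗.
The transition is electric-dipole forbidden.

forbidden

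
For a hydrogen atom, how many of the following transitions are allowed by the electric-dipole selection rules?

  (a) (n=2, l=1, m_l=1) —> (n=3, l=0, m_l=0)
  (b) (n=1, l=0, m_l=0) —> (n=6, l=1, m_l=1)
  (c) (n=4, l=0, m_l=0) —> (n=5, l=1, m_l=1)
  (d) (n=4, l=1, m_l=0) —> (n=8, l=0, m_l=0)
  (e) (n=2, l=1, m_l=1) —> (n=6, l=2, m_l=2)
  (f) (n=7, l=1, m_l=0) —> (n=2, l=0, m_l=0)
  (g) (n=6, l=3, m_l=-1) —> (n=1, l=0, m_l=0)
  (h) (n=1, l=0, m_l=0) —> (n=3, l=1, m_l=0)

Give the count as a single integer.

7

(a) allowed
(b) allowed
(c) allowed
(d) allowed
(e) allowed
(f) allowed
(g) forbidden — Δl = -3 (E1 requires Δl = ±1)
(h) allowed
Total allowed: 7 of 8.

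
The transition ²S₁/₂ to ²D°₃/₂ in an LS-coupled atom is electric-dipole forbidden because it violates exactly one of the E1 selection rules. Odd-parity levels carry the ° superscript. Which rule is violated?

Parity must change: even → odd — ok.
ΔL = 0, ±1 (not L=0↔0): L: 0 → 2, ΔL = +2 — fails.
ΔS = 0: S: 1/2 → 1/2 — ok.
ΔJ = 0, ±1 (not J=0↔0): J: 1/2 → 3/2, ΔJ = +1 — ok.

the ΔL = 0, ±1 rule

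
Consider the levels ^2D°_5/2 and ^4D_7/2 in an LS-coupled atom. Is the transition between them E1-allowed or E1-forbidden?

forbidden

Initial level: S=1/2, L=2, J=5/2, parity odd. Final level: S=3/2, L=2, J=7/2, parity even.
Parity must change: odd → even — ok.
ΔS = 0: S: 1/2 → 3/2 — fails.
ΔL = 0, ±1 (not L=0↔0): L: 2 → 2, ΔL = +0 — ok.
ΔJ = 0, ±1 (not J=0↔0): J: 5/2 → 7/2, ΔJ = +1 — ok.
Rule(s) violated: ΔS.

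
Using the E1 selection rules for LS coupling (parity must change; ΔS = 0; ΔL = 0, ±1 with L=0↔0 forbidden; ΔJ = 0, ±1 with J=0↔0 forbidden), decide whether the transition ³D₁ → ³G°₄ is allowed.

Initial level: S=1, L=2, J=1, parity even. Final level: S=1, L=4, J=4, parity odd.
Parity must change: even → odd — ✓.
ΔS = 0: S: 1 → 1 — ✓.
ΔL = 0, ±1 (not L=0↔0): L: 2 → 4, ΔL = +2 — ✗.
ΔJ = 0, ±1 (not J=0↔0): J: 1 → 4, ΔJ = +3 — ✗.
Rule(s) violated: ΔL, ΔJ.

forbidden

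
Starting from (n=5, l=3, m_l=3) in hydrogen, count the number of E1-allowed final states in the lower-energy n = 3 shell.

1

E1 requires Δl = ±1, so l_f ∈ {2, 4}; with 0 ≤ l_f ≤ n_f−1 = 2, the allowed l_f values are {2}.
For l_f = 2: m_f ∈ {m_i−1, m_i, m_i+1} ∩ [−2, 2] = {2} → 1 state.
Total: 1.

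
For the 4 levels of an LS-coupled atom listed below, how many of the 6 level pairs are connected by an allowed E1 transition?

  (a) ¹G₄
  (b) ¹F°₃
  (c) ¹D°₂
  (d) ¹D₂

3

(a)–(b): allowed.
(a)–(c): forbidden (ΔL, ΔJ).
(a)–(d): forbidden (parity, ΔL, ΔJ).
(b)–(c): forbidden (parity).
(b)–(d): allowed.
(c)–(d): allowed.
Allowed pairs: 3 of 6.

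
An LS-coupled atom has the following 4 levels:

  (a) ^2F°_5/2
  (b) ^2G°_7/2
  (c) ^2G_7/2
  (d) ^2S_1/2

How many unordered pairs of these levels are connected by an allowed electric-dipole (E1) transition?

2

(a)–(b): forbidden (parity).
(a)–(c): allowed.
(a)–(d): forbidden (ΔL, ΔJ).
(b)–(c): allowed.
(b)–(d): forbidden (ΔL, ΔJ).
(c)–(d): forbidden (parity, ΔL, ΔJ).
Allowed pairs: 2 of 6.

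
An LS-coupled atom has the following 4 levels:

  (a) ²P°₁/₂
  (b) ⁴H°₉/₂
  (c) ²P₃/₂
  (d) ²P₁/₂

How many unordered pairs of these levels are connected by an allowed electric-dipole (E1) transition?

2

(a)–(b): forbidden (parity, ΔS, ΔL, ΔJ).
(a)–(c): allowed.
(a)–(d): allowed.
(b)–(c): forbidden (ΔS, ΔL, ΔJ).
(b)–(d): forbidden (ΔS, ΔL, ΔJ).
(c)–(d): forbidden (parity).
Allowed pairs: 2 of 6.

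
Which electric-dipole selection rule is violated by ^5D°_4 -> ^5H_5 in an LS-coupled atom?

the ΔL = 0, ±1 rule

Initial level: S=2, L=2, J=4, parity odd. Final level: S=2, L=5, J=5, parity even.
Parity must change: odd → even — satisfied.
ΔS = 0: S: 2 → 2 — satisfied.
ΔL = 0, ±1 (not L=0↔0): L: 2 → 5, ΔL = +3 — violated.
ΔJ = 0, ±1 (not J=0↔0): J: 4 → 5, ΔJ = +1 — satisfied.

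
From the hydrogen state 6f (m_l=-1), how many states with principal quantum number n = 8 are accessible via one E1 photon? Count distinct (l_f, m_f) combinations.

6

E1 requires Δl = ±1, so l_f ∈ {2, 4}; with 0 ≤ l_f ≤ n_f−1 = 7, the allowed l_f values are {2, 4}.
For l_f = 2: m_f ∈ {m_i−1, m_i, m_i+1} ∩ [−2, 2] = {-2, -1, 0} → 3 states.
For l_f = 4: m_f ∈ {m_i−1, m_i, m_i+1} ∩ [−4, 4] = {-2, -1, 0} → 3 states.
Total: 6.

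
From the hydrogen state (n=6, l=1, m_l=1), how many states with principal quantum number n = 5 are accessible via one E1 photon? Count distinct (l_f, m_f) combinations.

4

E1 requires Δl = ±1, so l_f ∈ {0, 2}; with 0 ≤ l_f ≤ n_f−1 = 4, the allowed l_f values are {0, 2}.
For l_f = 0: m_f ∈ {m_i−1, m_i, m_i+1} ∩ [−0, 0] = {0} → 1 state.
For l_f = 2: m_f ∈ {m_i−1, m_i, m_i+1} ∩ [−2, 2] = {0, 1, 2} → 3 states.
Total: 4.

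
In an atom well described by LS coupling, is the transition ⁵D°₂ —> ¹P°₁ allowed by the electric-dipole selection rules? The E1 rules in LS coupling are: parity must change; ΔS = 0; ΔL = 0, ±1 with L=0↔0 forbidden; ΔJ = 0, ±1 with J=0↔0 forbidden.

Reading off the term symbols: S 2→0, L 2→1, J 2→1, parity odd→odd.
Parity must change: odd → odd — fails.
ΔS = 0: S: 2 → 0 — fails.
ΔL = 0, ±1 (not L=0↔0): L: 2 → 1, ΔL = -1 — passes.
ΔJ = 0, ±1 (not J=0↔0): J: 2 → 1, ΔJ = -1 — passes.
Rule(s) violated: parity, ΔS.

forbidden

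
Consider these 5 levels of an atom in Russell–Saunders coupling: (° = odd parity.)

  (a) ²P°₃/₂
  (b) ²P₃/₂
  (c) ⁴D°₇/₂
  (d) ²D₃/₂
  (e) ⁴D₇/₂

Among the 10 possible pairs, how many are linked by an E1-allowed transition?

3

(a)–(b): allowed.
(a)–(c): forbidden (parity, ΔS, ΔJ).
(a)–(d): allowed.
(a)–(e): forbidden (ΔS, ΔJ).
(b)–(c): forbidden (ΔS, ΔJ).
(b)–(d): forbidden (parity).
(b)–(e): forbidden (parity, ΔS, ΔJ).
(c)–(d): forbidden (ΔS, ΔJ).
(c)–(e): allowed.
(d)–(e): forbidden (parity, ΔS, ΔJ).
Allowed pairs: 3 of 10.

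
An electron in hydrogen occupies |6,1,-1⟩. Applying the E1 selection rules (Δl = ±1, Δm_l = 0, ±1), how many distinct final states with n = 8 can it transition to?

E1 requires Δl = ±1, so l_f ∈ {0, 2}; with 0 ≤ l_f ≤ n_f−1 = 7, the allowed l_f values are {0, 2}.
For l_f = 0: m_f ∈ {m_i−1, m_i, m_i+1} ∩ [−0, 0] = {0} → 1 state.
For l_f = 2: m_f ∈ {m_i−1, m_i, m_i+1} ∩ [−2, 2] = {-2, -1, 0} → 3 states.
Total: 4.

4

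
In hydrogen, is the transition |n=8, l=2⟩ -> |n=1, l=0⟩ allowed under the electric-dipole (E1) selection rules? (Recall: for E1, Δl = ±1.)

Initial l = 2, final l = 0, so Δl = -2. E1 requires Δl = ±1: violated.
The transition is electric-dipole forbidden.

forbidden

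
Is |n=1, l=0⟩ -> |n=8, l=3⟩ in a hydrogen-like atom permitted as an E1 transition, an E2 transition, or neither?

Δl = 3 − 0 = +3; l_i + l_f = 3.
E1 (Δl = ±1): not satisfied.
E2 (Δl = 0,±2, l_i+l_f ≥ 2): not satisfied.

neither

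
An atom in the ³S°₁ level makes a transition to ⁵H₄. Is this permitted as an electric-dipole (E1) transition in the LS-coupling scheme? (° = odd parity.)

forbidden

Reading off the term symbols: S 1→2, L 0→5, J 1→4, parity odd→even.
Parity must change: odd → even — satisfied.
ΔS = 0: S: 1 → 2 — violated.
ΔL = 0, ±1 (not L=0↔0): L: 0 → 5, ΔL = +5 — violated.
ΔJ = 0, ±1 (not J=0↔0): J: 1 → 4, ΔJ = +3 — violated.
Rule(s) violated: ΔS, ΔL, ΔJ.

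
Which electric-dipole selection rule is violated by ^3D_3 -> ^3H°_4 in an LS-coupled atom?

the ΔL = 0, ±1 rule

Reading off the term symbols: S 1→1, L 2→5, J 3→4, parity even→odd.
Parity must change: even → odd — passes.
ΔS = 0: S: 1 → 1 — passes.
ΔL = 0, ±1 (not L=0↔0): L: 2 → 5, ΔL = +3 — fails.
ΔJ = 0, ±1 (not J=0↔0): J: 3 → 4, ΔJ = +1 — passes.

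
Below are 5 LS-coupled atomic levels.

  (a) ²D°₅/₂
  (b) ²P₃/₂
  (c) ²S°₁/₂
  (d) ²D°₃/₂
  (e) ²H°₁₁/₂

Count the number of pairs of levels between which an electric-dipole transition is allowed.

3

(a)–(b): allowed.
(a)–(c): forbidden (parity, ΔL, ΔJ).
(a)–(d): forbidden (parity).
(a)–(e): forbidden (parity, ΔL, ΔJ).
(b)–(c): allowed.
(b)–(d): allowed.
(b)–(e): forbidden (ΔL, ΔJ).
(c)–(d): forbidden (parity, ΔL).
(c)–(e): forbidden (parity, ΔL, ΔJ).
(d)–(e): forbidden (parity, ΔL, ΔJ).
Allowed pairs: 3 of 10.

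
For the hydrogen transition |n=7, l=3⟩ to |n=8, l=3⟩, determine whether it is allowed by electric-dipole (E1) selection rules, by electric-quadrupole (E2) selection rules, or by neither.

E2

Δl = 3 − 3 = +0; l_i + l_f = 6.
E1 (Δl = ±1): not satisfied.
E2 (Δl = 0,±2, l_i+l_f ≥ 2): satisfied.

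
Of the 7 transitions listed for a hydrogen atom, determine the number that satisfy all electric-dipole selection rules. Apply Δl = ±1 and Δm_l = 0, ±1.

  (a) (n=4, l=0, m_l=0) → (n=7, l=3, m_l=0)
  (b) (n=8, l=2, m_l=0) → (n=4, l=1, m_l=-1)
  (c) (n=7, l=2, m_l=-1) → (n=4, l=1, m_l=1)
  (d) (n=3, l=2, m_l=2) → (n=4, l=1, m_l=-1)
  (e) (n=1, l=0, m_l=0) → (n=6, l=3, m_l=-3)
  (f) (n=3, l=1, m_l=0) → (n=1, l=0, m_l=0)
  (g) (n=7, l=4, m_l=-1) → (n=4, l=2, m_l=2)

(a) forbidden — Δl = +3 (E1 requires Δl = ±1)
(b) allowed
(c) forbidden — Δm_l = +2 (E1 requires Δm_l = 0, ±1)
(d) forbidden — Δm_l = -3 (E1 requires Δm_l = 0, ±1)
(e) forbidden — Δl = +3 (E1 requires Δl = ±1); Δm_l = -3 (E1 requires Δm_l = 0, ±1)
(f) allowed
(g) forbidden — Δl = -2 (E1 requires Δl = ±1); Δm_l = +3 (E1 requires Δm_l = 0, ±1)
Total allowed: 2 of 7.

2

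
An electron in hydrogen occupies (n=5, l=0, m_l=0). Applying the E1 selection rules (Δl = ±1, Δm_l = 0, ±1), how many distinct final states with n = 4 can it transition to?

E1 requires Δl = ±1, so l_f ∈ {-1, 1}; with 0 ≤ l_f ≤ n_f−1 = 3, the allowed l_f values are {1}.
For l_f = 1: m_f ∈ {m_i−1, m_i, m_i+1} ∩ [−1, 1] = {-1, 0, 1} → 3 states.
Total: 3.

3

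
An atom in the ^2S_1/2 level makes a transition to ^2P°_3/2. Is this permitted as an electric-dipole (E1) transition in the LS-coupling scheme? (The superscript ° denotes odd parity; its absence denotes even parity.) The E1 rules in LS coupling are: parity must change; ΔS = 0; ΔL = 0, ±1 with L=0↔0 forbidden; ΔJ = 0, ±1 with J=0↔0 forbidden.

allowed

Parity must change: even → odd — passes.
ΔS = 0: S: 1/2 → 1/2 — passes.
ΔL = 0, ±1 (not L=0↔0): L: 0 → 1, ΔL = +1 — passes.
ΔJ = 0, ±1 (not J=0↔0): J: 1/2 → 3/2, ΔJ = +1 — passes.
All four E1 rules are satisfied.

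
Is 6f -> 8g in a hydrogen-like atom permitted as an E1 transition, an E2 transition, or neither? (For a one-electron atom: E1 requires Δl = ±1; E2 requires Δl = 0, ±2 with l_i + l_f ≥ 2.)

E1

Δl = 4 − 3 = +1; l_i + l_f = 7.
E1 (Δl = ±1): satisfied.
E2 (Δl = 0,±2, l_i+l_f ≥ 2): not satisfied.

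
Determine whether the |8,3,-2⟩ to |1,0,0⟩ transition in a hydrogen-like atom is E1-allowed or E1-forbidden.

l: 3 → 0 (Δl = -3). Δl = ±1 violated.
m_l: -2 → 0 (Δm_l = +2). |Δm_l| ≤ 1 violated.
The transition is electric-dipole forbidden.

forbidden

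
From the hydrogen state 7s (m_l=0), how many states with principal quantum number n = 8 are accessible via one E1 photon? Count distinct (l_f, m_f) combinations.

3

E1 requires Δl = ±1, so l_f ∈ {-1, 1}; with 0 ≤ l_f ≤ n_f−1 = 7, the allowed l_f values are {1}.
For l_f = 1: m_f ∈ {m_i−1, m_i, m_i+1} ∩ [−1, 1] = {-1, 0, 1} → 3 states.
Total: 3.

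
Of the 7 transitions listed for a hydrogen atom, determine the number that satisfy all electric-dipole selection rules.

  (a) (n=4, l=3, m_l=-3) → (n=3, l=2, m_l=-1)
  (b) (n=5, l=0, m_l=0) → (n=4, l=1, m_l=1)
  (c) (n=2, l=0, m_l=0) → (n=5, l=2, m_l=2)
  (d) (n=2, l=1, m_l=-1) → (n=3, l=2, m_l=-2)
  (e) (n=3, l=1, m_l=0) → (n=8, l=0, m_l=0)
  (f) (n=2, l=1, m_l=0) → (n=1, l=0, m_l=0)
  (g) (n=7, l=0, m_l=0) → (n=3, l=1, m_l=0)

(a) forbidden — Δm_l = +2 (E1 requires Δm_l = 0, ±1)
(b) allowed
(c) forbidden — Δl = +2 (E1 requires Δl = ±1); Δm_l = +2 (E1 requires Δm_l = 0, ±1)
(d) allowed
(e) allowed
(f) allowed
(g) allowed
Total allowed: 5 of 7.

5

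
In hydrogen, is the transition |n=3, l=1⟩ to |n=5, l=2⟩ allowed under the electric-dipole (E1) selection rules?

allowed

Initial l = 1, final l = 2, so Δl = +1. E1 requires Δl = ±1: satisfied.
All E1 selection rules are satisfied.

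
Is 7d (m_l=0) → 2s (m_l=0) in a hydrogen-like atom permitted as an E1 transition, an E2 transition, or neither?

E2

Δl = 0 − 2 = -2; l_i + l_f = 2.
Δm_l = +0.
E1 (Δl = ±1, |Δm_l| ≤ 1): not satisfied.
E2 (Δl = 0,±2, l_i+l_f ≥ 2, |Δm_l| ≤ 2): satisfied.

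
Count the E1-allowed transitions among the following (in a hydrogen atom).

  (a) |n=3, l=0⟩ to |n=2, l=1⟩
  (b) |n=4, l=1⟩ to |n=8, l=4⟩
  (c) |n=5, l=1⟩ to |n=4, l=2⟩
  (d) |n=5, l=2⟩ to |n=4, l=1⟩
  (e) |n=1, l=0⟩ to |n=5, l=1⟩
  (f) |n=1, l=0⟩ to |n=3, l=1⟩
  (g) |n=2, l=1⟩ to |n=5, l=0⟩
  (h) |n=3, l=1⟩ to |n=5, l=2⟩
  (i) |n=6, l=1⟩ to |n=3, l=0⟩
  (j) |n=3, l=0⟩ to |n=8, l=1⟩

9

(a) allowed
(b) forbidden — Δl = +3 (E1 requires Δl = ±1)
(c) allowed
(d) allowed
(e) allowed
(f) allowed
(g) allowed
(h) allowed
(i) allowed
(j) allowed
Total allowed: 9 of 10.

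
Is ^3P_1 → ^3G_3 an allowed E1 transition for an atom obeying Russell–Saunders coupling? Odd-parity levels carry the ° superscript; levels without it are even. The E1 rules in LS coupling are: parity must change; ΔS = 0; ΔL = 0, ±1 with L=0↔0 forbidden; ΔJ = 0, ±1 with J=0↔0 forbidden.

Parity must change: even → even — violated.
ΔS = 0: S: 1 → 1 — satisfied.
ΔL = 0, ±1 (not L=0↔0): L: 1 → 4, ΔL = +3 — violated.
ΔJ = 0, ±1 (not J=0↔0): J: 1 → 3, ΔJ = +2 — violated.
Rule(s) violated: parity, ΔL, ΔJ.

forbidden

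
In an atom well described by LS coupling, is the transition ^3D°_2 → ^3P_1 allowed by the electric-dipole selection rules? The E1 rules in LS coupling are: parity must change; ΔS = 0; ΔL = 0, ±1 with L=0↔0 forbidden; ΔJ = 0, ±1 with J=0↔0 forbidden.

allowed

Initial level: S=1, L=2, J=2, parity odd. Final level: S=1, L=1, J=1, parity even.
ΔJ = 0, ±1 (not J=0↔0): J: 2 → 1, ΔJ = -1 — satisfied.
ΔS = 0: S: 1 → 1 — satisfied.
Parity must change: odd → even — satisfied.
ΔL = 0, ±1 (not L=0↔0): L: 2 → 1, ΔL = -1 — satisfied.
All four E1 rules are satisfied.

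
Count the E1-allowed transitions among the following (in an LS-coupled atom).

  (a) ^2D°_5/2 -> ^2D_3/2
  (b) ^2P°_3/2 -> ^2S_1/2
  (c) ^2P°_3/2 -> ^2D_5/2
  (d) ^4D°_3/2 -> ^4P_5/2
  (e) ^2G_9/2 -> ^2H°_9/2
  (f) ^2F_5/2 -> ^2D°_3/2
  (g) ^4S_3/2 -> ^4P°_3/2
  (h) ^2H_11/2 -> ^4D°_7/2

7

(a) allowed
(b) allowed
(c) allowed
(d) allowed
(e) allowed
(f) allowed
(g) allowed
(h) forbidden (ΔS, ΔL, ΔJ fail)
Total allowed: 7 of 8.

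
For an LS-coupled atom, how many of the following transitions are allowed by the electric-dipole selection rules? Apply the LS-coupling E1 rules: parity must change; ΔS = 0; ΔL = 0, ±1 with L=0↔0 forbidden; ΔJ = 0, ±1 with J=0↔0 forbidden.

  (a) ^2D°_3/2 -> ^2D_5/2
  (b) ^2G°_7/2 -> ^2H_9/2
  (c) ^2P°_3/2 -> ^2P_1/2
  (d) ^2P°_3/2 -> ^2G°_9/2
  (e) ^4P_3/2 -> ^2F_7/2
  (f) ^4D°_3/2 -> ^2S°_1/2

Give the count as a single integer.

3

(a) allowed
(b) allowed
(c) allowed
(d) forbidden (parity, ΔL, ΔJ fail)
(e) forbidden (parity, ΔS, ΔL, ΔJ fail)
(f) forbidden (parity, ΔS, ΔL fail)
Total allowed: 3 of 6.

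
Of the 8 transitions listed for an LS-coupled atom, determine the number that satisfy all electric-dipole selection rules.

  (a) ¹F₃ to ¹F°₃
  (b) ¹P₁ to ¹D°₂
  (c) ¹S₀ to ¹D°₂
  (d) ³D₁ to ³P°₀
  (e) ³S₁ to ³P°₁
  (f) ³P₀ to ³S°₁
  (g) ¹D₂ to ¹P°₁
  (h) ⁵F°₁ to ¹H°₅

6

(a) allowed
(b) allowed
(c) forbidden (ΔL, ΔJ fail)
(d) allowed
(e) allowed
(f) allowed
(g) allowed
(h) forbidden (parity, ΔS, ΔL, ΔJ fail)
Total allowed: 6 of 8.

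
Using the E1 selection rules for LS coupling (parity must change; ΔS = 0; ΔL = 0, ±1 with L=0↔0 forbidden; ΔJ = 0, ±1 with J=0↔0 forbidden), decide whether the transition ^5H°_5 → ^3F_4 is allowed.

forbidden

Reading off the term symbols: S 2→1, L 5→3, J 5→4, parity odd→even.
Parity must change: odd → even — passes.
ΔS = 0: S: 2 → 1 — fails.
ΔL = 0, ±1 (not L=0↔0): L: 5 → 3, ΔL = -2 — fails.
ΔJ = 0, ±1 (not J=0↔0): J: 5 → 4, ΔJ = -1 — passes.
Rule(s) violated: ΔS, ΔL.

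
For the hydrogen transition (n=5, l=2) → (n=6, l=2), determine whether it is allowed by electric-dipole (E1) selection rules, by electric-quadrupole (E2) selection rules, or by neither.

Δl = 2 − 2 = +0; l_i + l_f = 4.
E1 (Δl = ±1): not satisfied.
E2 (Δl = 0,±2, l_i+l_f ≥ 2): satisfied.

E2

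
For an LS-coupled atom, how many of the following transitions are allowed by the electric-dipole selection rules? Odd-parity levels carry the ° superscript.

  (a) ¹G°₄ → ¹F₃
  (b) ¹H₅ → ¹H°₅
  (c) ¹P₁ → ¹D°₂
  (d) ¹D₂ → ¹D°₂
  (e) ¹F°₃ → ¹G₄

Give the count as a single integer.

(a) allowed
(b) allowed
(c) allowed
(d) allowed
(e) allowed
Total allowed: 5 of 5.

5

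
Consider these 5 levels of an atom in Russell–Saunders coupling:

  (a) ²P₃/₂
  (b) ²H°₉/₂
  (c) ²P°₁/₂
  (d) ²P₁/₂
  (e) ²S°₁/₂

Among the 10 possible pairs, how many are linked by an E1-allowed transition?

4

(a)–(b): forbidden (ΔL, ΔJ).
(a)–(c): allowed.
(a)–(d): forbidden (parity).
(a)–(e): allowed.
(b)–(c): forbidden (parity, ΔL, ΔJ).
(b)–(d): forbidden (ΔL, ΔJ).
(b)–(e): forbidden (parity, ΔL, ΔJ).
(c)–(d): allowed.
(c)–(e): forbidden (parity).
(d)–(e): allowed.
Allowed pairs: 4 of 10.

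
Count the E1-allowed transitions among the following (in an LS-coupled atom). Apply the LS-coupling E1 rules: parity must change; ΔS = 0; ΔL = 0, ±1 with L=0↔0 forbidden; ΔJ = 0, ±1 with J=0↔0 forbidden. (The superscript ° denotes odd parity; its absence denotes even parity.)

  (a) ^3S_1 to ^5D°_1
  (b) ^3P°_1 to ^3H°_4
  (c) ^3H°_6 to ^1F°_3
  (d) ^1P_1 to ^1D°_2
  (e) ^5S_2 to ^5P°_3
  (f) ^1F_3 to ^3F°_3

2

(a) forbidden (ΔS, ΔL fail)
(b) forbidden (parity, ΔL, ΔJ fail)
(c) forbidden (parity, ΔS, ΔL, ΔJ fail)
(d) allowed
(e) allowed
(f) forbidden (ΔS fails)
Total allowed: 2 of 6.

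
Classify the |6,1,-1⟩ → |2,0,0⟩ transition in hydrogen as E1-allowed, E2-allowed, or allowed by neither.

E1

Δl = 0 − 1 = -1; l_i + l_f = 1.
Δm_l = +1.
E1 (Δl = ±1, |Δm_l| ≤ 1): satisfied.
E2 (Δl = 0,±2, l_i+l_f ≥ 2, |Δm_l| ≤ 2): not satisfied.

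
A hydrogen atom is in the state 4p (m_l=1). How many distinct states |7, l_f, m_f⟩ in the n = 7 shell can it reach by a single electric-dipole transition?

E1 requires Δl = ±1, so l_f ∈ {0, 2}; with 0 ≤ l_f ≤ n_f−1 = 6, the allowed l_f values are {0, 2}.
For l_f = 0: m_f ∈ {m_i−1, m_i, m_i+1} ∩ [−0, 0] = {0} → 1 state.
For l_f = 2: m_f ∈ {m_i−1, m_i, m_i+1} ∩ [−2, 2] = {0, 1, 2} → 3 states.
Total: 4.

4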